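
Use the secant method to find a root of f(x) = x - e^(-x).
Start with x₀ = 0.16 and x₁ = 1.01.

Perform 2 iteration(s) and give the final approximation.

f(x) = x - e^(-x)
x₀ = 0.16, x₁ = 1.01

Secant formula: x_{n+1} = x_n - f(x_n)(x_n - x_{n-1})/(f(x_n) - f(x_{n-1}))

Iteration 1:
  f(0.160000) = -0.692144
  f(1.010000) = 0.645781
  x_2 = 1.010000 - 0.645781×(1.010000 - 0.160000)/(0.645781 - (-0.692144))
       = 0.599727
Iteration 2:
  f(1.010000) = 0.645781
  f(0.599727) = 0.050766
  x_3 = 0.599727 - 0.050766×(0.599727 - 1.010000)/(0.050766 - 0.645781)
       = 0.564723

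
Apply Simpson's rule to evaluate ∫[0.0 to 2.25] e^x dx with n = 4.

f(x) = e^x
a = 0.0, b = 2.25, n = 4
h = (b - a)/n = 0.562500

Simpson's rule: (h/3)[f(x₀) + 4f(x₁) + 2f(x₂) + ... + f(xₙ)]

x_0 = 0.0000, f(x_0) = 1.000000, coefficient = 1
x_1 = 0.5625, f(x_1) = 1.755055, coefficient = 4
x_2 = 1.1250, f(x_2) = 3.080217, coefficient = 2
x_3 = 1.6875, f(x_3) = 5.405949, coefficient = 4
x_4 = 2.2500, f(x_4) = 9.487736, coefficient = 1

I ≈ (0.562500/3) × 45.292184 = 8.492284
Exact value: 8.487736
Error: 0.004549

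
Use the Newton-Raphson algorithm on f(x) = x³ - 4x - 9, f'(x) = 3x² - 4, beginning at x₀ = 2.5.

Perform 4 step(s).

f(x) = x³ - 4x - 9
f'(x) = 3x² - 4
x₀ = 2.5

Newton-Raphson formula: x_{n+1} = x_n - f(x_n)/f'(x_n)

Iteration 1:
  f(2.500000) = -3.375000
  f'(2.500000) = 14.750000
  x_1 = 2.500000 - (-3.375000)/14.750000 = 2.728814
Iteration 2:
  f(2.728814) = 0.404647
  f'(2.728814) = 18.339270
  x_2 = 2.728814 - 0.404647/18.339270 = 2.706749
Iteration 3:
  f(2.706749) = 0.003975
  f'(2.706749) = 17.979471
  x_3 = 2.706749 - 0.003975/17.979471 = 2.706528
Iteration 4:
  f(2.706528) = 0.000000
  f'(2.706528) = 17.975881
  x_4 = 2.706528 - 0.000000/17.975881 = 2.706528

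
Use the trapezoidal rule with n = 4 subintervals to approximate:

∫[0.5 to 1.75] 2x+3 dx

f(x) = 2x+3
a = 0.5, b = 1.75, n = 4
h = (b - a)/n = 0.312500

Trapezoidal rule: (h/2)[f(x₀) + 2f(x₁) + 2f(x₂) + ... + f(xₙ)]

x_0 = 0.5000, f(x_0) = 4.000000, coefficient = 1
x_1 = 0.8125, f(x_1) = 4.625000, coefficient = 2
x_2 = 1.1250, f(x_2) = 5.250000, coefficient = 2
x_3 = 1.4375, f(x_3) = 5.875000, coefficient = 2
x_4 = 1.7500, f(x_4) = 6.500000, coefficient = 1

I ≈ (0.312500/2) × 42.000000 = 6.562500
Exact value: 6.562500
Error: 0.000000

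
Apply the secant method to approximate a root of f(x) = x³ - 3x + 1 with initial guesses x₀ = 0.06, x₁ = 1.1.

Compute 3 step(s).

f(x) = x³ - 3x + 1
x₀ = 0.06, x₁ = 1.1

Secant formula: x_{n+1} = x_n - f(x_n)(x_n - x_{n-1})/(f(x_n) - f(x_{n-1}))

Iteration 1:
  f(0.060000) = 0.820216
  f(1.100000) = -0.969000
  x_2 = 1.100000 - (-0.969000)×(1.100000 - 0.060000)/(-0.969000 - 0.820216)
       = 0.536759
Iteration 2:
  f(1.100000) = -0.969000
  f(0.536759) = -0.455631
  x_3 = 0.536759 - (-0.455631)×(0.536759 - 1.100000)/(-0.455631 - (-0.969000))
       = 0.036865
Iteration 3:
  f(0.536759) = -0.455631
  f(0.036865) = 0.889456
  x_4 = 0.036865 - 0.889456×(0.036865 - 0.536759)/(0.889456 - (-0.455631))
       = 0.367426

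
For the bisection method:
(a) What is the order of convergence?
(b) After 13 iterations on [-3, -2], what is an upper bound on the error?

(a) Bisection has linear (order 1) convergence; the error is halved each step.

(b) Error bound = (b-a)/2^n = (-2 - (-3))/2^{13}
    = 1/2^{13}

(a) 1 (linear); (b) error ≤ 1.22e-04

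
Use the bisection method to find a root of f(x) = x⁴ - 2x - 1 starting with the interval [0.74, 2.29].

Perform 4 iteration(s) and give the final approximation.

f(x) = x⁴ - 2x - 1
Initial interval: [0.74, 2.29]

Iteration 1:
  c_1 = (0.740000 + 2.290000)/2 = 1.515000
  f(c_1) = f(1.515000) = 1.238058
  f(a) × f(c) < 0, new interval: [0.740000, 1.515000]
Iteration 2:
  c_2 = (0.740000 + 1.515000)/2 = 1.127500
  f(c_2) = f(1.127500) = -1.638908
  f(a) × f(c) ≥ 0, new interval: [1.127500, 1.515000]
Iteration 3:
  c_3 = (1.127500 + 1.515000)/2 = 1.321250
  f(c_3) = f(1.321250) = -0.595026
  f(a) × f(c) ≥ 0, new interval: [1.321250, 1.515000]
Iteration 4:
  c_4 = (1.321250 + 1.515000)/2 = 1.418125
  f(c_4) = f(1.418125) = 0.208187
  f(a) × f(c) < 0, new interval: [1.321250, 1.418125]

After 4 iteration(s), the approximation is c_4 = 1.418125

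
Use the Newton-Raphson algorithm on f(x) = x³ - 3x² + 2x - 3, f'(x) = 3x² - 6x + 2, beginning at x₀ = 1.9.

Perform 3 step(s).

f(x) = x³ - 3x² + 2x - 3
f'(x) = 3x² - 6x + 2
x₀ = 1.9

Newton-Raphson formula: x_{n+1} = x_n - f(x_n)/f'(x_n)

Iteration 1:
  f(1.900000) = -3.171000
  f'(1.900000) = 1.430000
  x_1 = 1.900000 - (-3.171000)/1.430000 = 4.117483
Iteration 2:
  f(4.117483) = 24.180386
  f'(4.117483) = 28.156092
  x_2 = 4.117483 - 24.180386/28.156092 = 3.258685
Iteration 3:
  f(3.258685) = 6.264351
  f'(3.258685) = 14.304972
  x_3 = 3.258685 - 6.264351/14.304972 = 2.820771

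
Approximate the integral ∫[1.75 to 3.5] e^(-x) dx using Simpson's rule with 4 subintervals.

f(x) = e^(-x)
a = 1.75, b = 3.5, n = 4
h = (b - a)/n = 0.437500

Simpson's rule: (h/3)[f(x₀) + 4f(x₁) + 2f(x₂) + ... + f(xₙ)]

x_0 = 1.7500, f(x_0) = 0.173774, coefficient = 1
x_1 = 2.1875, f(x_1) = 0.112197, coefficient = 4
x_2 = 2.6250, f(x_2) = 0.072440, coefficient = 2
x_3 = 3.0625, f(x_3) = 0.046771, coefficient = 4
x_4 = 3.5000, f(x_4) = 0.030197, coefficient = 1

I ≈ (0.437500/3) × 0.984721 = 0.143605
Exact value: 0.143577
Error: 0.000029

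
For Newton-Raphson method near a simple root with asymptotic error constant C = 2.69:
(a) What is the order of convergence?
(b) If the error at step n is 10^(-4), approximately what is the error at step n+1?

(a) Newton-Raphson has quadratic (order 2) convergence near simple roots.
    This means |e_{n+1}| ≈ C|e_n|².

(b) With |e_n| = 10^(-4) and C = 2.69:
    |e_{n+1}| ≈ 2.69 × (10^(-4))² = 2.69 × 10^(-8)

(a) 2 (quadratic); (b) |e_{n+1}| ≈ 2.690e-08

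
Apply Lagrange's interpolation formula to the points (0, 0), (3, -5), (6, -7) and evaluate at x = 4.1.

Lagrange interpolation formula:
P(x) = Σ yᵢ × Lᵢ(x)
where Lᵢ(x) = Π_{j≠i} (x - xⱼ)/(xᵢ - xⱼ)

L_0(4.1) = (4.1 - 3)/(0 - 3) × (4.1 - 6)/(0 - 6) = -0.116111
L_1(4.1) = (4.1 - 0)/(3 - 0) × (4.1 - 6)/(3 - 6) = 0.865556
L_2(4.1) = (4.1 - 0)/(6 - 0) × (4.1 - 3)/(6 - 3) = 0.250556

P(4.1) = 0×L_0(4.1) + (-5)×L_1(4.1) + (-7)×L_2(4.1)
P(4.1) = -6.081667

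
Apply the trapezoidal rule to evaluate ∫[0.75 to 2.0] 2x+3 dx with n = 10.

f(x) = 2x+3
a = 0.75, b = 2.0, n = 10
h = (b - a)/n = 0.125000

Trapezoidal rule: (h/2)[f(x₀) + 2f(x₁) + 2f(x₂) + ... + f(xₙ)]

x_0 = 0.7500, f(x_0) = 4.500000, coefficient = 1
x_1 = 0.8750, f(x_1) = 4.750000, coefficient = 2
x_2 = 1.0000, f(x_2) = 5.000000, coefficient = 2
x_3 = 1.1250, f(x_3) = 5.250000, coefficient = 2
x_4 = 1.2500, f(x_4) = 5.500000, coefficient = 2
x_5 = 1.3750, f(x_5) = 5.750000, coefficient = 2
x_6 = 1.5000, f(x_6) = 6.000000, coefficient = 2
x_7 = 1.6250, f(x_7) = 6.250000, coefficient = 2
x_8 = 1.7500, f(x_8) = 6.500000, coefficient = 2
x_9 = 1.8750, f(x_9) = 6.750000, coefficient = 2
x_10 = 2.0000, f(x_10) = 7.000000, coefficient = 1

I ≈ (0.125000/2) × 115.000000 = 7.187500
Exact value: 7.187500
Error: 0.000000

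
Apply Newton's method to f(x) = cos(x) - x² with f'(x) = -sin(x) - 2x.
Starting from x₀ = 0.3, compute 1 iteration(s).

f(x) = cos(x) - x²
f'(x) = -sin(x) - 2x
x₀ = 0.3

Newton-Raphson formula: x_{n+1} = x_n - f(x_n)/f'(x_n)

Iteration 1:
  f(0.300000) = 0.865336
  f'(0.300000) = -0.895520
  x_1 = 0.300000 - 0.865336/(-0.895520) = 1.266295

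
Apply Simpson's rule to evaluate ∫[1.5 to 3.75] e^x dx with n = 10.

f(x) = e^x
a = 1.5, b = 3.75, n = 10
h = (b - a)/n = 0.225000

Simpson's rule: (h/3)[f(x₀) + 4f(x₁) + 2f(x₂) + ... + f(xₙ)]

x_0 = 1.5000, f(x_0) = 4.481689, coefficient = 1
x_1 = 1.7250, f(x_1) = 5.612521, coefficient = 4
x_2 = 1.9500, f(x_2) = 7.028688, coefficient = 2
x_3 = 2.1750, f(x_3) = 8.802185, coefficient = 4
x_4 = 2.4000, f(x_4) = 11.023176, coefficient = 2
x_5 = 2.6250, f(x_5) = 13.804574, coefficient = 4
x_6 = 2.8500, f(x_6) = 17.287782, coefficient = 2
x_7 = 3.0750, f(x_7) = 21.649882, coefficient = 4
x_8 = 3.3000, f(x_8) = 27.112639, coefficient = 2
x_9 = 3.5250, f(x_9) = 33.953774, coefficient = 4
x_10 = 3.7500, f(x_10) = 42.521082, coefficient = 1

I ≈ (0.225000/3) × 507.199084 = 38.039931
Exact value: 38.039393
Error: 0.000538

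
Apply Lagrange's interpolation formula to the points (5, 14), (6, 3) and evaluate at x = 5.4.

Lagrange interpolation formula:
P(x) = Σ yᵢ × Lᵢ(x)
where Lᵢ(x) = Π_{j≠i} (x - xⱼ)/(xᵢ - xⱼ)

L_0(5.4) = (5.4 - 6)/(5 - 6) = 0.600000
L_1(5.4) = (5.4 - 5)/(6 - 5) = 0.400000

P(5.4) = 14×L_0(5.4) + 3×L_1(5.4)
P(5.4) = 9.600000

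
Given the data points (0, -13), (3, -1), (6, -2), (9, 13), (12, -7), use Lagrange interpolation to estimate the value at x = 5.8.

Lagrange interpolation formula:
P(x) = Σ yᵢ × Lᵢ(x)
where Lᵢ(x) = Π_{j≠i} (x - xⱼ)/(xᵢ - xⱼ)

L_0(5.8) = (5.8 - 3)/(0 - 3) × (5.8 - 6)/(0 - 6) × (5.8 - 9)/(0 - 9) × (5.8 - 12)/(0 - 12) = -0.005715
L_1(5.8) = (5.8 - 0)/(3 - 0) × (5.8 - 6)/(3 - 6) × (5.8 - 9)/(3 - 9) × (5.8 - 12)/(3 - 12) = 0.047355
L_2(5.8) = (5.8 - 0)/(6 - 0) × (5.8 - 3)/(6 - 3) × (5.8 - 9)/(6 - 9) × (5.8 - 12)/(6 - 12) = 0.994449
L_3(5.8) = (5.8 - 0)/(9 - 0) × (5.8 - 3)/(9 - 3) × (5.8 - 6)/(9 - 6) × (5.8 - 12)/(9 - 12) = -0.041435
L_4(5.8) = (5.8 - 0)/(12 - 0) × (5.8 - 3)/(12 - 3) × (5.8 - 6)/(12 - 6) × (5.8 - 9)/(12 - 9) = 0.005347

P(5.8) = (-13)×L_0(5.8) + (-1)×L_1(5.8) + (-2)×L_2(5.8) + 13×L_3(5.8) + (-7)×L_4(5.8)
P(5.8) = -2.538041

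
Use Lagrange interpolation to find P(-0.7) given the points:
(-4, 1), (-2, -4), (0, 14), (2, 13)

Lagrange interpolation formula:
P(x) = Σ yᵢ × Lᵢ(x)
where Lᵢ(x) = Π_{j≠i} (x - xⱼ)/(xᵢ - xⱼ)

L_0(-0.7) = (-0.7 - (-2))/(-4 - (-2)) × (-0.7 - 0)/(-4 - 0) × (-0.7 - 2)/(-4 - 2) = -0.051187
L_1(-0.7) = (-0.7 - (-4))/(-2 - (-4)) × (-0.7 - 0)/(-2 - 0) × (-0.7 - 2)/(-2 - 2) = 0.389812
L_2(-0.7) = (-0.7 - (-4))/(0 - (-4)) × (-0.7 - (-2))/(0 - (-2)) × (-0.7 - 2)/(0 - 2) = 0.723938
L_3(-0.7) = (-0.7 - (-4))/(2 - (-4)) × (-0.7 - (-2))/(2 - (-2)) × (-0.7 - 0)/(2 - 0) = -0.062562

P(-0.7) = 1×L_0(-0.7) + (-4)×L_1(-0.7) + 14×L_2(-0.7) + 13×L_3(-0.7)
P(-0.7) = 7.711375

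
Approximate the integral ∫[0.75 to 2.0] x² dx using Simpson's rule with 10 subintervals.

f(x) = x²
a = 0.75, b = 2.0, n = 10
h = (b - a)/n = 0.125000

Simpson's rule: (h/3)[f(x₀) + 4f(x₁) + 2f(x₂) + ... + f(xₙ)]

x_0 = 0.7500, f(x_0) = 0.562500, coefficient = 1
x_1 = 0.8750, f(x_1) = 0.765625, coefficient = 4
x_2 = 1.0000, f(x_2) = 1.000000, coefficient = 2
x_3 = 1.1250, f(x_3) = 1.265625, coefficient = 4
x_4 = 1.2500, f(x_4) = 1.562500, coefficient = 2
x_5 = 1.3750, f(x_5) = 1.890625, coefficient = 4
x_6 = 1.5000, f(x_6) = 2.250000, coefficient = 2
x_7 = 1.6250, f(x_7) = 2.640625, coefficient = 4
x_8 = 1.7500, f(x_8) = 3.062500, coefficient = 2
x_9 = 1.8750, f(x_9) = 3.515625, coefficient = 4
x_10 = 2.0000, f(x_10) = 4.000000, coefficient = 1

I ≈ (0.125000/3) × 60.625000 = 2.526042
Exact value: 2.526042
Error: 0.000000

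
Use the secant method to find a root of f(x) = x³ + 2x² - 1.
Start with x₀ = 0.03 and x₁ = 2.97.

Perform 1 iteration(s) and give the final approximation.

f(x) = x³ + 2x² - 1
x₀ = 0.03, x₁ = 2.97

Secant formula: x_{n+1} = x_n - f(x_n)(x_n - x_{n-1})/(f(x_n) - f(x_{n-1}))

Iteration 1:
  f(0.030000) = -0.998173
  f(2.970000) = 42.839873
  x_2 = 2.970000 - 42.839873×(2.970000 - 0.030000)/(42.839873 - (-0.998173))
       = 0.096943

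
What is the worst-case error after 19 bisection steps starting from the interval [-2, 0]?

Bisection error bound: |error| ≤ (b-a)/2^n
|error| ≤ (0 - (-2))/2^19 = 2/2^19
|error| ≤ 0.0000038147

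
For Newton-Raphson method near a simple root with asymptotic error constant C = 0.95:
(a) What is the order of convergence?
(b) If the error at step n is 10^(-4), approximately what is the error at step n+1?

(a) Newton-Raphson has quadratic (order 2) convergence near simple roots.
    This means |e_{n+1}| ≈ C|e_n|².

(b) With |e_n| = 10^(-4) and C = 0.95:
    |e_{n+1}| ≈ 0.95 × (10^(-4))² = 0.95 × 10^(-8)

(a) 2 (quadratic); (b) |e_{n+1}| ≈ 9.500e-09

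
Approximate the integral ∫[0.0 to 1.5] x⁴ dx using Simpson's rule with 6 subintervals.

f(x) = x⁴
a = 0.0, b = 1.5, n = 6
h = (b - a)/n = 0.250000

Simpson's rule: (h/3)[f(x₀) + 4f(x₁) + 2f(x₂) + ... + f(xₙ)]

x_0 = 0.0000, f(x_0) = 0.000000, coefficient = 1
x_1 = 0.2500, f(x_1) = 0.003906, coefficient = 4
x_2 = 0.5000, f(x_2) = 0.062500, coefficient = 2
x_3 = 0.7500, f(x_3) = 0.316406, coefficient = 4
x_4 = 1.0000, f(x_4) = 1.000000, coefficient = 2
x_5 = 1.2500, f(x_5) = 2.441406, coefficient = 4
x_6 = 1.5000, f(x_6) = 5.062500, coefficient = 1

I ≈ (0.250000/3) × 18.234375 = 1.519531
Exact value: 1.518750
Error: 0.000781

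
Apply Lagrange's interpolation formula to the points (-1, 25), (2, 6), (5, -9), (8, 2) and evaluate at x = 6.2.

Lagrange interpolation formula:
P(x) = Σ yᵢ × Lᵢ(x)
where Lᵢ(x) = Π_{j≠i} (x - xⱼ)/(xᵢ - xⱼ)

L_0(6.2) = (6.2 - 2)/(-1 - 2) × (6.2 - 5)/(-1 - 5) × (6.2 - 8)/(-1 - 8) = 0.056000
L_1(6.2) = (6.2 - (-1))/(2 - (-1)) × (6.2 - 5)/(2 - 5) × (6.2 - 8)/(2 - 8) = -0.288000
L_2(6.2) = (6.2 - (-1))/(5 - (-1)) × (6.2 - 2)/(5 - 2) × (6.2 - 8)/(5 - 8) = 1.008000
L_3(6.2) = (6.2 - (-1))/(8 - (-1)) × (6.2 - 2)/(8 - 2) × (6.2 - 5)/(8 - 5) = 0.224000

P(6.2) = 25×L_0(6.2) + 6×L_1(6.2) + (-9)×L_2(6.2) + 2×L_3(6.2)
P(6.2) = -8.952000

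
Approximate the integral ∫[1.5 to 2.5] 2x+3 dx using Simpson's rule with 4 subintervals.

f(x) = 2x+3
a = 1.5, b = 2.5, n = 4
h = (b - a)/n = 0.250000

Simpson's rule: (h/3)[f(x₀) + 4f(x₁) + 2f(x₂) + ... + f(xₙ)]

x_0 = 1.5000, f(x_0) = 6.000000, coefficient = 1
x_1 = 1.7500, f(x_1) = 6.500000, coefficient = 4
x_2 = 2.0000, f(x_2) = 7.000000, coefficient = 2
x_3 = 2.2500, f(x_3) = 7.500000, coefficient = 4
x_4 = 2.5000, f(x_4) = 8.000000, coefficient = 1

I ≈ (0.250000/3) × 84.000000 = 7.000000
Exact value: 7.000000
Error: 0.000000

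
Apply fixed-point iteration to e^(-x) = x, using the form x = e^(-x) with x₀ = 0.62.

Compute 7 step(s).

Equation: e^(-x) = x
Fixed-point form: x = e^(-x)
x₀ = 0.62

x_1 = g(0.620000) = 0.537944
x_2 = g(0.537944) = 0.583947
x_3 = g(0.583947) = 0.557693
x_4 = g(0.557693) = 0.572529
x_5 = g(0.572529) = 0.564097
x_6 = g(0.564097) = 0.568873
x_7 = g(0.568873) = 0.566163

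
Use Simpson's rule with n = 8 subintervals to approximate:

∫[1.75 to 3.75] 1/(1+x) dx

f(x) = 1/(1+x)
a = 1.75, b = 3.75, n = 8
h = (b - a)/n = 0.250000

Simpson's rule: (h/3)[f(x₀) + 4f(x₁) + 2f(x₂) + ... + f(xₙ)]

x_0 = 1.7500, f(x_0) = 0.363636, coefficient = 1
x_1 = 2.0000, f(x_1) = 0.333333, coefficient = 4
x_2 = 2.2500, f(x_2) = 0.307692, coefficient = 2
x_3 = 2.5000, f(x_3) = 0.285714, coefficient = 4
x_4 = 2.7500, f(x_4) = 0.266667, coefficient = 2
x_5 = 3.0000, f(x_5) = 0.250000, coefficient = 4
x_6 = 3.2500, f(x_6) = 0.235294, coefficient = 2
x_7 = 3.5000, f(x_7) = 0.222222, coefficient = 4
x_8 = 3.7500, f(x_8) = 0.210526, coefficient = 1

I ≈ (0.250000/3) × 6.558548 = 0.546546
Exact value: 0.546544
Error: 0.000002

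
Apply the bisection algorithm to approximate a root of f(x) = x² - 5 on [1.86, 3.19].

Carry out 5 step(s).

f(x) = x² - 5
Initial interval: [1.86, 3.19]

Iteration 1:
  c_1 = (1.860000 + 3.190000)/2 = 2.525000
  f(c_1) = f(2.525000) = 1.375625
  f(a) × f(c) < 0, new interval: [1.860000, 2.525000]
Iteration 2:
  c_2 = (1.860000 + 2.525000)/2 = 2.192500
  f(c_2) = f(2.192500) = -0.192944
  f(a) × f(c) ≥ 0, new interval: [2.192500, 2.525000]
Iteration 3:
  c_3 = (2.192500 + 2.525000)/2 = 2.358750
  f(c_3) = f(2.358750) = 0.563702
  f(a) × f(c) < 0, new interval: [2.192500, 2.358750]
Iteration 4:
  c_4 = (2.192500 + 2.358750)/2 = 2.275625
  f(c_4) = f(2.275625) = 0.178469
  f(a) × f(c) < 0, new interval: [2.192500, 2.275625]
Iteration 5:
  c_5 = (2.192500 + 2.275625)/2 = 2.234062
  f(c_5) = f(2.234062) = -0.008965
  f(a) × f(c) ≥ 0, new interval: [2.234062, 2.275625]

After 5 iteration(s), the approximation is c_5 = 2.234062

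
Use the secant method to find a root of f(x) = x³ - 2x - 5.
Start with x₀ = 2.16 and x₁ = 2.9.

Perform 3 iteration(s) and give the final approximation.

f(x) = x³ - 2x - 5
x₀ = 2.16, x₁ = 2.9

Secant formula: x_{n+1} = x_n - f(x_n)(x_n - x_{n-1})/(f(x_n) - f(x_{n-1}))

Iteration 1:
  f(2.160000) = 0.757696
  f(2.900000) = 13.589000
  x_2 = 2.900000 - 13.589000×(2.900000 - 2.160000)/(13.589000 - 0.757696)
       = 2.116303
Iteration 2:
  f(2.900000) = 13.589000
  f(2.116303) = 0.245757
  x_3 = 2.116303 - 0.245757×(2.116303 - 2.900000)/(0.245757 - 13.589000)
       = 2.101868
Iteration 3:
  f(2.116303) = 0.245757
  f(2.101868) = 0.082004
  x_4 = 2.101868 - 0.082004×(2.101868 - 2.116303)/(0.082004 - 0.245757)
       = 2.094640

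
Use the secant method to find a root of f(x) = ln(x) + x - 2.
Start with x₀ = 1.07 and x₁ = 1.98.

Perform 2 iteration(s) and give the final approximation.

f(x) = ln(x) + x - 2
x₀ = 1.07, x₁ = 1.98

Secant formula: x_{n+1} = x_n - f(x_n)(x_n - x_{n-1})/(f(x_n) - f(x_{n-1}))

Iteration 1:
  f(1.070000) = -0.862341
  f(1.980000) = 0.663097
  x_2 = 1.980000 - 0.663097×(1.980000 - 1.070000)/(0.663097 - (-0.862341))
       = 1.584430
Iteration 2:
  f(1.980000) = 0.663097
  f(1.584430) = 0.044654
  x_3 = 1.584430 - 0.044654×(1.584430 - 1.980000)/(0.044654 - 0.663097)
       = 1.555868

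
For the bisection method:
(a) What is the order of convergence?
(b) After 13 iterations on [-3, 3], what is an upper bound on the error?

(a) Bisection has linear (order 1) convergence; the error is halved each step.

(b) Error bound = (b-a)/2^n = (3 - (-3))/2^{13}
    = 6/2^{13}

(a) 1 (linear); (b) error ≤ 7.32e-04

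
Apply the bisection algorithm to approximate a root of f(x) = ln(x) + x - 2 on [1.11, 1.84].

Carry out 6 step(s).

f(x) = ln(x) + x - 2
Initial interval: [1.11, 1.84]

Iteration 1:
  c_1 = (1.110000 + 1.840000)/2 = 1.475000
  f(c_1) = f(1.475000) = -0.136342
  f(a) × f(c) ≥ 0, new interval: [1.475000, 1.840000]
Iteration 2:
  c_2 = (1.475000 + 1.840000)/2 = 1.657500
  f(c_2) = f(1.657500) = 0.162810
  f(a) × f(c) < 0, new interval: [1.475000, 1.657500]
Iteration 3:
  c_3 = (1.475000 + 1.657500)/2 = 1.566250
  f(c_3) = f(1.566250) = 0.014934
  f(a) × f(c) < 0, new interval: [1.475000, 1.566250]
Iteration 4:
  c_4 = (1.475000 + 1.566250)/2 = 1.520625
  f(c_4) = f(1.520625) = -0.060254
  f(a) × f(c) ≥ 0, new interval: [1.520625, 1.566250]
Iteration 5:
  c_5 = (1.520625 + 1.566250)/2 = 1.543438
  f(c_5) = f(1.543438) = -0.022550
  f(a) × f(c) ≥ 0, new interval: [1.543438, 1.566250]
Iteration 6:
  c_6 = (1.543438 + 1.566250)/2 = 1.554844
  f(c_6) = f(1.554844) = -0.003781
  f(a) × f(c) ≥ 0, new interval: [1.554844, 1.566250]

After 6 iteration(s), the approximation is c_6 = 1.554844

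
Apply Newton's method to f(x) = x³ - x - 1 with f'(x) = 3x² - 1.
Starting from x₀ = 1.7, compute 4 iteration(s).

f(x) = x³ - x - 1
f'(x) = 3x² - 1
x₀ = 1.7

Newton-Raphson formula: x_{n+1} = x_n - f(x_n)/f'(x_n)

Iteration 1:
  f(1.700000) = 2.213000
  f'(1.700000) = 7.670000
  x_1 = 1.700000 - 2.213000/7.670000 = 1.411473
Iteration 2:
  f(1.411473) = 0.400544
  f'(1.411473) = 4.976770
  x_2 = 1.411473 - 0.400544/4.976770 = 1.330991
Iteration 3:
  f(1.330991) = 0.026907
  f'(1.330991) = 4.314608
  x_3 = 1.330991 - 0.026907/4.314608 = 1.324754
Iteration 4:
  f(1.324754) = 0.000155
  f'(1.324754) = 4.264922
  x_4 = 1.324754 - 0.000155/4.264922 = 1.324718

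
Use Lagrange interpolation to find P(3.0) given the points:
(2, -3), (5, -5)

Lagrange interpolation formula:
P(x) = Σ yᵢ × Lᵢ(x)
where Lᵢ(x) = Π_{j≠i} (x - xⱼ)/(xᵢ - xⱼ)

L_0(3.0) = (3.0 - 5)/(2 - 5) = 0.666667
L_1(3.0) = (3.0 - 2)/(5 - 2) = 0.333333

P(3.0) = (-3)×L_0(3.0) + (-5)×L_1(3.0)
P(3.0) = -3.666667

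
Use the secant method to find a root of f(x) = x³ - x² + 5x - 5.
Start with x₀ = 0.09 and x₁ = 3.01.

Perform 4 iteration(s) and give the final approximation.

f(x) = x³ - x² + 5x - 5
x₀ = 0.09, x₁ = 3.01

Secant formula: x_{n+1} = x_n - f(x_n)(x_n - x_{n-1})/(f(x_n) - f(x_{n-1}))

Iteration 1:
  f(0.090000) = -4.557371
  f(3.010000) = 28.260801
  x_2 = 3.010000 - 28.260801×(3.010000 - 0.090000)/(28.260801 - (-4.557371))
       = 0.495493
Iteration 2:
  f(3.010000) = 28.260801
  f(0.495493) = -2.646400
  x_3 = 0.495493 - (-2.646400)×(0.495493 - 3.010000)/(-2.646400 - 28.260801)
       = 0.710795
Iteration 3:
  f(0.495493) = -2.646400
  f(0.710795) = -1.592140
  x_4 = 0.710795 - (-1.592140)×(0.710795 - 0.495493)/(-1.592140 - (-2.646400))
       = 1.035944
Iteration 4:
  f(0.710795) = -1.592140
  f(1.035944) = 0.218294
  x_5 = 1.035944 - 0.218294×(1.035944 - 0.710795)/(0.218294 - (-1.592140))
       = 0.996739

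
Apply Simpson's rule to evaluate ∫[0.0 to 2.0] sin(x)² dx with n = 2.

f(x) = sin(x)²
a = 0.0, b = 2.0, n = 2
h = (b - a)/n = 1.000000

Simpson's rule: (h/3)[f(x₀) + 4f(x₁) + 2f(x₂) + ... + f(xₙ)]

x_0 = 0.0000, f(x_0) = 0.000000, coefficient = 1
x_1 = 1.0000, f(x_1) = 0.708073, coefficient = 4
x_2 = 2.0000, f(x_2) = 0.826822, coefficient = 1

I ≈ (1.000000/3) × 3.659115 = 1.219705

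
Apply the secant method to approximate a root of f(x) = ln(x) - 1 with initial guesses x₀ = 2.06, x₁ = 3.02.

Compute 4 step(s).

f(x) = ln(x) - 1
x₀ = 2.06, x₁ = 3.02

Secant formula: x_{n+1} = x_n - f(x_n)(x_n - x_{n-1})/(f(x_n) - f(x_{n-1}))

Iteration 1:
  f(2.060000) = -0.277294
  f(3.020000) = 0.105257
  x_2 = 3.020000 - 0.105257×(3.020000 - 2.060000)/(0.105257 - (-0.277294))
       = 2.755861
Iteration 2:
  f(3.020000) = 0.105257
  f(2.755861) = 0.013730
  x_3 = 2.755861 - 0.013730×(2.755861 - 3.020000)/(0.013730 - 0.105257)
       = 2.716238
Iteration 3:
  f(2.755861) = 0.013730
  f(2.716238) = -0.000752
  x_4 = 2.716238 - (-0.000752)×(2.716238 - 2.755861)/(-0.000752 - 0.013730)
       = 2.718296
Iteration 4:
  f(2.716238) = -0.000752
  f(2.718296) = 0.000005
  x_5 = 2.718296 - 0.000005×(2.718296 - 2.716238)/(0.000005 - (-0.000752))
       = 2.718282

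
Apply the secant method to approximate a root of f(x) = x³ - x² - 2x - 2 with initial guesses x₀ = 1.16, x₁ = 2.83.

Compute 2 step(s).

f(x) = x³ - x² - 2x - 2
x₀ = 1.16, x₁ = 2.83

Secant formula: x_{n+1} = x_n - f(x_n)(x_n - x_{n-1})/(f(x_n) - f(x_{n-1}))

Iteration 1:
  f(1.160000) = -4.104704
  f(2.830000) = 6.996287
  x_2 = 2.830000 - 6.996287×(2.830000 - 1.160000)/(6.996287 - (-4.104704))
       = 1.777499
Iteration 2:
  f(2.830000) = 6.996287
  f(1.777499) = -3.098486
  x_3 = 1.777499 - (-3.098486)×(1.777499 - 2.830000)/(-3.098486 - 6.996287)
       = 2.100554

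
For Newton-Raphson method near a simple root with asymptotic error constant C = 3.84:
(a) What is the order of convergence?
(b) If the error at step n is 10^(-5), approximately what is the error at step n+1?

(a) Newton-Raphson has quadratic (order 2) convergence near simple roots.
    This means |e_{n+1}| ≈ C|e_n|².

(b) With |e_n| = 10^(-5) and C = 3.84:
    |e_{n+1}| ≈ 3.84 × (10^(-5))² = 3.84 × 10^(-10)

(a) 2 (quadratic); (b) |e_{n+1}| ≈ 3.840e-10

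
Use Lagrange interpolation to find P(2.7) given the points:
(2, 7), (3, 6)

Lagrange interpolation formula:
P(x) = Σ yᵢ × Lᵢ(x)
where Lᵢ(x) = Π_{j≠i} (x - xⱼ)/(xᵢ - xⱼ)

L_0(2.7) = (2.7 - 3)/(2 - 3) = 0.300000
L_1(2.7) = (2.7 - 2)/(3 - 2) = 0.700000

P(2.7) = 7×L_0(2.7) + 6×L_1(2.7)
P(2.7) = 6.300000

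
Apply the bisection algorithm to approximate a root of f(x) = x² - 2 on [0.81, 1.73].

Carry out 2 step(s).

f(x) = x² - 2
Initial interval: [0.81, 1.73]

Iteration 1:
  c_1 = (0.810000 + 1.730000)/2 = 1.270000
  f(c_1) = f(1.270000) = -0.387100
  f(a) × f(c) ≥ 0, new interval: [1.270000, 1.730000]
Iteration 2:
  c_2 = (1.270000 + 1.730000)/2 = 1.500000
  f(c_2) = f(1.500000) = 0.250000
  f(a) × f(c) < 0, new interval: [1.270000, 1.500000]

After 2 iteration(s), the approximation is c_2 = 1.500000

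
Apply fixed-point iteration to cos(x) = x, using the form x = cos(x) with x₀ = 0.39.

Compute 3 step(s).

Equation: cos(x) = x
Fixed-point form: x = cos(x)
x₀ = 0.39

x_1 = g(0.390000) = 0.924909
x_2 = g(0.924909) = 0.601907
x_3 = g(0.601907) = 0.824257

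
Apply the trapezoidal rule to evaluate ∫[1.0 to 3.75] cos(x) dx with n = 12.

f(x) = cos(x)
a = 1.0, b = 3.75, n = 12
h = (b - a)/n = 0.229167

Trapezoidal rule: (h/2)[f(x₀) + 2f(x₁) + 2f(x₂) + ... + f(xₙ)]

x_0 = 1.0000, f(x_0) = 0.540302, coefficient = 1
x_1 = 1.2292, f(x_1) = 0.335023, coefficient = 2
x_2 = 1.4583, f(x_2) = 0.112226, coefficient = 2
x_3 = 1.6875, f(x_3) = -0.116439, coefficient = 2
x_4 = 1.9167, f(x_4) = -0.339016, coefficient = 2
x_5 = 2.1458, f(x_5) = -0.543866, coefficient = 2
x_6 = 2.3750, f(x_6) = -0.720278, coefficient = 2
x_7 = 2.6042, f(x_7) = -0.859029, coefficient = 2
x_8 = 2.8333, f(x_8) = -0.952863, coefficient = 2
x_9 = 3.0625, f(x_9) = -0.996874, coefficient = 2
x_10 = 3.2917, f(x_10) = -0.988760, coefficient = 2
x_11 = 3.5208, f(x_11) = -0.928946, coefficient = 2
x_12 = 3.7500, f(x_12) = -0.820559, coefficient = 1

I ≈ (0.229167/2) × -12.277901 = -1.406843
Exact value: -1.413032
Error: 0.006189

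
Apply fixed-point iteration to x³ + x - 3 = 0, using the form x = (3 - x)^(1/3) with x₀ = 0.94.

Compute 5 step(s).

Equation: x³ + x - 3 = 0
Fixed-point form: x = (3 - x)^(1/3)
x₀ = 0.94

x_1 = g(0.940000) = 1.272396
x_2 = g(1.272396) = 1.199908
x_3 = g(1.199908) = 1.216461
x_4 = g(1.216461) = 1.212721
x_5 = g(1.212721) = 1.213568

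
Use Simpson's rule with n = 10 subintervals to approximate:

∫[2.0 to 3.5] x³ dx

f(x) = x³
a = 2.0, b = 3.5, n = 10
h = (b - a)/n = 0.150000

Simpson's rule: (h/3)[f(x₀) + 4f(x₁) + 2f(x₂) + ... + f(xₙ)]

x_0 = 2.0000, f(x_0) = 8.000000, coefficient = 1
x_1 = 2.1500, f(x_1) = 9.938375, coefficient = 4
x_2 = 2.3000, f(x_2) = 12.167000, coefficient = 2
x_3 = 2.4500, f(x_3) = 14.706125, coefficient = 4
x_4 = 2.6000, f(x_4) = 17.576000, coefficient = 2
x_5 = 2.7500, f(x_5) = 20.796875, coefficient = 4
x_6 = 2.9000, f(x_6) = 24.389000, coefficient = 2
x_7 = 3.0500, f(x_7) = 28.372625, coefficient = 4
x_8 = 3.2000, f(x_8) = 32.768000, coefficient = 2
x_9 = 3.3500, f(x_9) = 37.595375, coefficient = 4
x_10 = 3.5000, f(x_10) = 42.875000, coefficient = 1

I ≈ (0.150000/3) × 670.312500 = 33.515625
Exact value: 33.515625
Error: 0.000000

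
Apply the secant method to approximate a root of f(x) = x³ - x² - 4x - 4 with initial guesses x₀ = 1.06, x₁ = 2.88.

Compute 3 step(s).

f(x) = x³ - x² - 4x - 4
x₀ = 1.06, x₁ = 2.88

Secant formula: x_{n+1} = x_n - f(x_n)(x_n - x_{n-1})/(f(x_n) - f(x_{n-1}))

Iteration 1:
  f(1.060000) = -8.172584
  f(2.880000) = 0.073472
  x_2 = 2.880000 - 0.073472×(2.880000 - 1.060000)/(0.073472 - (-8.172584))
       = 2.863784
Iteration 2:
  f(2.880000) = 0.073472
  f(2.863784) = -0.169763
  x_3 = 2.863784 - (-0.169763)×(2.863784 - 2.880000)/(-0.169763 - 0.073472)
       = 2.875102
Iteration 3:
  f(2.863784) = -0.169763
  f(2.875102) = -0.000422
  x_4 = 2.875102 - (-0.000422)×(2.875102 - 2.863784)/(-0.000422 - (-0.169763))
       = 2.875130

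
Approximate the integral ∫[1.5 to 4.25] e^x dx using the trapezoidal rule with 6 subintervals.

f(x) = e^x
a = 1.5, b = 4.25, n = 6
h = (b - a)/n = 0.458333

Trapezoidal rule: (h/2)[f(x₀) + 2f(x₁) + 2f(x₂) + ... + f(xₙ)]

x_0 = 1.5000, f(x_0) = 4.481689, coefficient = 1
x_1 = 1.9583, f(x_1) = 7.087505, coefficient = 2
x_2 = 2.4167, f(x_2) = 11.208436, coefficient = 2
x_3 = 2.8750, f(x_3) = 17.725424, coefficient = 2
x_4 = 3.3333, f(x_4) = 28.031625, coefficient = 2
x_5 = 3.7917, f(x_5) = 44.330222, coefficient = 2
x_6 = 4.2500, f(x_6) = 70.105412, coefficient = 1

I ≈ (0.458333/2) × 291.353525 = 66.768516
Exact value: 65.623723
Error: 1.144793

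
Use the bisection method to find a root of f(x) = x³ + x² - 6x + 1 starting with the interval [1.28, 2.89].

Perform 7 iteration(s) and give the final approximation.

f(x) = x³ + x² - 6x + 1
Initial interval: [1.28, 2.89]

Iteration 1:
  c_1 = (1.280000 + 2.890000)/2 = 2.085000
  f(c_1) = f(2.085000) = 1.901189
  f(a) × f(c) < 0, new interval: [1.280000, 2.085000]
Iteration 2:
  c_2 = (1.280000 + 2.085000)/2 = 1.682500
  f(c_2) = f(1.682500) = -1.501362
  f(a) × f(c) ≥ 0, new interval: [1.682500, 2.085000]
Iteration 3:
  c_3 = (1.682500 + 2.085000)/2 = 1.883750
  f(c_3) = f(1.883750) = -0.069473
  f(a) × f(c) ≥ 0, new interval: [1.883750, 2.085000]
Iteration 4:
  c_4 = (1.883750 + 2.085000)/2 = 1.984375
  f(c_4) = f(1.984375) = 0.845455
  f(a) × f(c) < 0, new interval: [1.883750, 1.984375]
Iteration 5:
  c_5 = (1.883750 + 1.984375)/2 = 1.934063
  f(c_5) = f(1.934063) = 0.370773
  f(a) × f(c) < 0, new interval: [1.883750, 1.934063]
Iteration 6:
  c_6 = (1.883750 + 1.934063)/2 = 1.908906
  f(c_6) = f(1.908906) = 0.146393
  f(a) × f(c) < 0, new interval: [1.883750, 1.908906]
Iteration 7:
  c_7 = (1.883750 + 1.908906)/2 = 1.896328
  f(c_7) = f(1.896328) = 0.037402
  f(a) × f(c) < 0, new interval: [1.883750, 1.896328]

After 7 iteration(s), the approximation is c_7 = 1.896328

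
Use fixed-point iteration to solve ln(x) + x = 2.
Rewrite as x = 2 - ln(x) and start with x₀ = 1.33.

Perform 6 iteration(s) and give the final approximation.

Equation: ln(x) + x = 2
Fixed-point form: x = 2 - ln(x)
x₀ = 1.33

x_1 = g(1.330000) = 1.714821
x_2 = g(1.714821) = 1.460691
x_3 = g(1.460691) = 1.621090
x_4 = g(1.621090) = 1.516901
x_5 = g(1.516901) = 1.583330
x_6 = g(1.583330) = 1.540469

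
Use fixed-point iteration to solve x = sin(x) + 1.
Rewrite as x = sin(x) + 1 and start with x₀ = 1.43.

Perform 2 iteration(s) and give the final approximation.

Equation: x = sin(x) + 1
Fixed-point form: x = sin(x) + 1
x₀ = 1.43

x_1 = g(1.430000) = 1.990105
x_2 = g(1.990105) = 1.913371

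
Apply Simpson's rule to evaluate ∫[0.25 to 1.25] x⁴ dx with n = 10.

f(x) = x⁴
a = 0.25, b = 1.25, n = 10
h = (b - a)/n = 0.100000

Simpson's rule: (h/3)[f(x₀) + 4f(x₁) + 2f(x₂) + ... + f(xₙ)]

x_0 = 0.2500, f(x_0) = 0.003906, coefficient = 1
x_1 = 0.3500, f(x_1) = 0.015006, coefficient = 4
x_2 = 0.4500, f(x_2) = 0.041006, coefficient = 2
x_3 = 0.5500, f(x_3) = 0.091506, coefficient = 4
x_4 = 0.6500, f(x_4) = 0.178506, coefficient = 2
x_5 = 0.7500, f(x_5) = 0.316406, coefficient = 4
x_6 = 0.8500, f(x_6) = 0.522006, coefficient = 2
x_7 = 0.9500, f(x_7) = 0.814506, coefficient = 4
x_8 = 1.0500, f(x_8) = 1.215506, coefficient = 2
x_9 = 1.1500, f(x_9) = 1.749006, coefficient = 4
x_10 = 1.2500, f(x_10) = 2.441406, coefficient = 1

I ≈ (0.100000/3) × 18.305087 = 0.610170
Exact value: 0.610156
Error: 0.000013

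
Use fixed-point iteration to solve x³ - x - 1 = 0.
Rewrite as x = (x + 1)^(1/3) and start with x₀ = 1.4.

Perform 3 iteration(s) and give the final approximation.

Equation: x³ - x - 1 = 0
Fixed-point form: x = (x + 1)^(1/3)
x₀ = 1.4

x_1 = g(1.400000) = 1.338866
x_2 = g(1.338866) = 1.327400
x_3 = g(1.327400) = 1.325227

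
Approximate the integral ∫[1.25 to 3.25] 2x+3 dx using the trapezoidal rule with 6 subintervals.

f(x) = 2x+3
a = 1.25, b = 3.25, n = 6
h = (b - a)/n = 0.333333

Trapezoidal rule: (h/2)[f(x₀) + 2f(x₁) + 2f(x₂) + ... + f(xₙ)]

x_0 = 1.2500, f(x_0) = 5.500000, coefficient = 1
x_1 = 1.5833, f(x_1) = 6.166667, coefficient = 2
x_2 = 1.9167, f(x_2) = 6.833333, coefficient = 2
x_3 = 2.2500, f(x_3) = 7.500000, coefficient = 2
x_4 = 2.5833, f(x_4) = 8.166667, coefficient = 2
x_5 = 2.9167, f(x_5) = 8.833333, coefficient = 2
x_6 = 3.2500, f(x_6) = 9.500000, coefficient = 1

I ≈ (0.333333/2) × 90.000000 = 15.000000
Exact value: 15.000000
Error: 0.000000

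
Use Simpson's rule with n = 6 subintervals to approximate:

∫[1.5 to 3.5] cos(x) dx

f(x) = cos(x)
a = 1.5, b = 3.5, n = 6
h = (b - a)/n = 0.333333

Simpson's rule: (h/3)[f(x₀) + 4f(x₁) + 2f(x₂) + ... + f(xₙ)]

x_0 = 1.5000, f(x_0) = 0.070737, coefficient = 1
x_1 = 1.8333, f(x_1) = -0.259531, coefficient = 4
x_2 = 2.1667, f(x_2) = -0.561229, coefficient = 2
x_3 = 2.5000, f(x_3) = -0.801144, coefficient = 4
x_4 = 2.8333, f(x_4) = -0.952863, coefficient = 2
x_5 = 3.1667, f(x_5) = -0.999686, coefficient = 4
x_6 = 3.5000, f(x_6) = -0.936457, coefficient = 1

I ≈ (0.333333/3) × -12.135347 = -1.348372
Exact value: -1.348278
Error: 0.000094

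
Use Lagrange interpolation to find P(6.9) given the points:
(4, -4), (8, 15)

Lagrange interpolation formula:
P(x) = Σ yᵢ × Lᵢ(x)
where Lᵢ(x) = Π_{j≠i} (x - xⱼ)/(xᵢ - xⱼ)

L_0(6.9) = (6.9 - 8)/(4 - 8) = 0.275000
L_1(6.9) = (6.9 - 4)/(8 - 4) = 0.725000

P(6.9) = (-4)×L_0(6.9) + 15×L_1(6.9)
P(6.9) = 9.775000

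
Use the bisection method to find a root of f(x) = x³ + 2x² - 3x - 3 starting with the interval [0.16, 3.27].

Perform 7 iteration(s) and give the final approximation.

f(x) = x³ + 2x² - 3x - 3
Initial interval: [0.16, 3.27]

Iteration 1:
  c_1 = (0.160000 + 3.270000)/2 = 1.715000
  f(c_1) = f(1.715000) = 2.781651
  f(a) × f(c) < 0, new interval: [0.160000, 1.715000]
Iteration 2:
  c_2 = (0.160000 + 1.715000)/2 = 0.937500
  f(c_2) = f(0.937500) = -3.230713
  f(a) × f(c) ≥ 0, new interval: [0.937500, 1.715000]
Iteration 3:
  c_3 = (0.937500 + 1.715000)/2 = 1.326250
  f(c_3) = f(1.326250) = -1.128079
  f(a) × f(c) ≥ 0, new interval: [1.326250, 1.715000]
Iteration 4:
  c_4 = (1.326250 + 1.715000)/2 = 1.520625
  f(c_4) = f(1.520625) = 0.578868
  f(a) × f(c) < 0, new interval: [1.326250, 1.520625]
Iteration 5:
  c_5 = (1.326250 + 1.520625)/2 = 1.423437
  f(c_5) = f(1.423437) = -0.333831
  f(a) × f(c) ≥ 0, new interval: [1.423437, 1.520625]
Iteration 6:
  c_6 = (1.423437 + 1.520625)/2 = 1.472031
  f(c_6) = f(1.472031) = 0.107367
  f(a) × f(c) < 0, new interval: [1.423437, 1.472031]
Iteration 7:
  c_7 = (1.423437 + 1.472031)/2 = 1.447734
  f(c_7) = f(1.447734) = -0.116977
  f(a) × f(c) ≥ 0, new interval: [1.447734, 1.472031]

After 7 iteration(s), the approximation is c_7 = 1.447734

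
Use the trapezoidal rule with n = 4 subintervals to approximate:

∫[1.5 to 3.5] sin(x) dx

f(x) = sin(x)
a = 1.5, b = 3.5, n = 4
h = (b - a)/n = 0.500000

Trapezoidal rule: (h/2)[f(x₀) + 2f(x₁) + 2f(x₂) + ... + f(xₙ)]

x_0 = 1.5000, f(x_0) = 0.997495, coefficient = 1
x_1 = 2.0000, f(x_1) = 0.909297, coefficient = 2
x_2 = 2.5000, f(x_2) = 0.598472, coefficient = 2
x_3 = 3.0000, f(x_3) = 0.141120, coefficient = 2
x_4 = 3.5000, f(x_4) = -0.350783, coefficient = 1

I ≈ (0.500000/2) × 3.944491 = 0.986123
Exact value: 1.007194
Error: 0.021071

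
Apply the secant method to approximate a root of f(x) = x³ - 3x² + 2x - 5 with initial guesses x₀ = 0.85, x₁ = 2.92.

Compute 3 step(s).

f(x) = x³ - 3x² + 2x - 5
x₀ = 0.85, x₁ = 2.92

Secant formula: x_{n+1} = x_n - f(x_n)(x_n - x_{n-1})/(f(x_n) - f(x_{n-1}))

Iteration 1:
  f(0.850000) = -4.853375
  f(2.920000) = 0.157888
  x_2 = 2.920000 - 0.157888×(2.920000 - 0.850000)/(0.157888 - (-4.853375))
       = 2.854781
Iteration 2:
  f(2.920000) = 0.157888
  f(2.854781) = -0.473938
  x_3 = 2.854781 - (-0.473938)×(2.854781 - 2.920000)/(-0.473938 - 0.157888)
       = 2.903702
Iteration 3:
  f(2.854781) = -0.473938
  f(2.903702) = -0.004527
  x_4 = 2.903702 - (-0.004527)×(2.903702 - 2.854781)/(-0.004527 - (-0.473938))
       = 2.904174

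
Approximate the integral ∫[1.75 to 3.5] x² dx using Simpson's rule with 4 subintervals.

f(x) = x²
a = 1.75, b = 3.5, n = 4
h = (b - a)/n = 0.437500

Simpson's rule: (h/3)[f(x₀) + 4f(x₁) + 2f(x₂) + ... + f(xₙ)]

x_0 = 1.7500, f(x_0) = 3.062500, coefficient = 1
x_1 = 2.1875, f(x_1) = 4.785156, coefficient = 4
x_2 = 2.6250, f(x_2) = 6.890625, coefficient = 2
x_3 = 3.0625, f(x_3) = 9.378906, coefficient = 4
x_4 = 3.5000, f(x_4) = 12.250000, coefficient = 1

I ≈ (0.437500/3) × 85.750000 = 12.505208
Exact value: 12.505208
Error: 0.000000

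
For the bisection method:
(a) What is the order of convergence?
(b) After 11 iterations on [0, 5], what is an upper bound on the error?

(a) Bisection has linear (order 1) convergence; the error is halved each step.

(b) Error bound = (b-a)/2^n = (5 - 0)/2^{11}
    = 5/2^{11}

(a) 1 (linear); (b) error ≤ 2.44e-03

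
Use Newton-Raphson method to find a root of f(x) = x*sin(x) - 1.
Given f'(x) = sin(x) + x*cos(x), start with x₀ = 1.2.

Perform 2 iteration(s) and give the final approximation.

f(x) = x*sin(x) - 1
f'(x) = sin(x) + x*cos(x)
x₀ = 1.2

Newton-Raphson formula: x_{n+1} = x_n - f(x_n)/f'(x_n)

Iteration 1:
  f(1.200000) = 0.118447
  f'(1.200000) = 1.366868
  x_1 = 1.200000 - 0.118447/1.366868 = 1.113344
Iteration 2:
  f(1.113344) = -0.001129
  f'(1.113344) = 1.388904
  x_2 = 1.113344 - (-0.001129)/1.388904 = 1.114157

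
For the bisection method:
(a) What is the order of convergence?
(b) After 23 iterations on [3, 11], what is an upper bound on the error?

(a) Bisection has linear (order 1) convergence; the error is halved each step.

(b) Error bound = (b-a)/2^n = (11 - 3)/2^{23}
    = 8/2^{23}

(a) 1 (linear); (b) error ≤ 9.54e-07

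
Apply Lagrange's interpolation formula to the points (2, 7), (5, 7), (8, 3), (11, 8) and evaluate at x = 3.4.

Lagrange interpolation formula:
P(x) = Σ yᵢ × Lᵢ(x)
where Lᵢ(x) = Π_{j≠i} (x - xⱼ)/(xᵢ - xⱼ)

L_0(3.4) = (3.4 - 5)/(2 - 5) × (3.4 - 8)/(2 - 8) × (3.4 - 11)/(2 - 11) = 0.345284
L_1(3.4) = (3.4 - 2)/(5 - 2) × (3.4 - 8)/(5 - 8) × (3.4 - 11)/(5 - 11) = 0.906370
L_2(3.4) = (3.4 - 2)/(8 - 2) × (3.4 - 5)/(8 - 5) × (3.4 - 11)/(8 - 11) = -0.315259
L_3(3.4) = (3.4 - 2)/(11 - 2) × (3.4 - 5)/(11 - 5) × (3.4 - 8)/(11 - 8) = 0.063605

P(3.4) = 7×L_0(3.4) + 7×L_1(3.4) + 3×L_2(3.4) + 8×L_3(3.4)
P(3.4) = 8.324642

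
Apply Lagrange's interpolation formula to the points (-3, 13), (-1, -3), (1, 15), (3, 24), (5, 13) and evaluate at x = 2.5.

Lagrange interpolation formula:
P(x) = Σ yᵢ × Lᵢ(x)
where Lᵢ(x) = Π_{j≠i} (x - xⱼ)/(xᵢ - xⱼ)

L_0(2.5) = (2.5 - (-1))/(-3 - (-1)) × (2.5 - 1)/(-3 - 1) × (2.5 - 3)/(-3 - 3) × (2.5 - 5)/(-3 - 5) = 0.017090
L_1(2.5) = (2.5 - (-3))/(-1 - (-3)) × (2.5 - 1)/(-1 - 1) × (2.5 - 3)/(-1 - 3) × (2.5 - 5)/(-1 - 5) = -0.107422
L_2(2.5) = (2.5 - (-3))/(1 - (-3)) × (2.5 - (-1))/(1 - (-1)) × (2.5 - 3)/(1 - 3) × (2.5 - 5)/(1 - 5) = 0.375977
L_3(2.5) = (2.5 - (-3))/(3 - (-3)) × (2.5 - (-1))/(3 - (-1)) × (2.5 - 1)/(3 - 1) × (2.5 - 5)/(3 - 5) = 0.751953
L_4(2.5) = (2.5 - (-3))/(5 - (-3)) × (2.5 - (-1))/(5 - (-1)) × (2.5 - 1)/(5 - 1) × (2.5 - 3)/(5 - 3) = -0.037598

P(2.5) = 13×L_0(2.5) + (-3)×L_1(2.5) + 15×L_2(2.5) + 24×L_3(2.5) + 13×L_4(2.5)
P(2.5) = 23.742188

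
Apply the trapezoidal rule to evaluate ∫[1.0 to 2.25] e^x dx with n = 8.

f(x) = e^x
a = 1.0, b = 2.25, n = 8
h = (b - a)/n = 0.156250

Trapezoidal rule: (h/2)[f(x₀) + 2f(x₁) + 2f(x₂) + ... + f(xₙ)]

x_0 = 1.0000, f(x_0) = 2.718282, coefficient = 1
x_1 = 1.1562, f(x_1) = 3.177993, coefficient = 2
x_2 = 1.3125, f(x_2) = 3.715451, coefficient = 2
x_3 = 1.4688, f(x_3) = 4.343802, coefficient = 2
x_4 = 1.6250, f(x_4) = 5.078419, coefficient = 2
x_5 = 1.7812, f(x_5) = 5.937273, coefficient = 2
x_6 = 1.9375, f(x_6) = 6.941376, coefficient = 2
x_7 = 2.0938, f(x_7) = 8.115291, coefficient = 2
x_8 = 2.2500, f(x_8) = 9.487736, coefficient = 1

I ≈ (0.156250/2) × 86.825227 = 6.783221
Exact value: 6.769454
Error: 0.013767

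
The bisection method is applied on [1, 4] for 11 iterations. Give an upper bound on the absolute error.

Bisection error bound: |error| ≤ (b-a)/2^n
|error| ≤ (4 - 1)/2^11 = 3/2^11
|error| ≤ 0.0014648438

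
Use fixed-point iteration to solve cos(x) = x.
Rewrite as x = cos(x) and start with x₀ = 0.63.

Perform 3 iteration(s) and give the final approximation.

Equation: cos(x) = x
Fixed-point form: x = cos(x)
x₀ = 0.63

x_1 = g(0.630000) = 0.808028
x_2 = g(0.808028) = 0.690926
x_3 = g(0.690926) = 0.770656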